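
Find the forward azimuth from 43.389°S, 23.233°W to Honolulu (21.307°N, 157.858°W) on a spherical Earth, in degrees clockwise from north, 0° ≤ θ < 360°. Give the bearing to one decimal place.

254.4°

Δλ = -157.858 − -23.233 = -134.625°.
θ = atan2( sin Δλ · cos φ₂ , cos φ₁ · sin φ₂ − sin φ₁ · cos φ₂ · cos Δλ )
  = atan2(-0.66307, -0.18551) = -105.630° → normalised to [0°, 360°): 254.370°.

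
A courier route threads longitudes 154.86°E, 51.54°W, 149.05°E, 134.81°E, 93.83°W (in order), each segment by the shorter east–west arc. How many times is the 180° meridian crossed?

Leg 1: +154.86° → -51.54°, shortest Δλ = 153.6° (east) — crosses 180°.
Leg 2: -51.54° → +149.05°, shortest Δλ = -159.41° (west) — crosses 180°.
Leg 3: +149.05° → +134.81°, shortest Δλ = -14.24° (west) — does not cross 180°.
Leg 4: +134.81° → -93.83°, shortest Δλ = 131.36° (east) — crosses 180°.
Total crossings: 3.

3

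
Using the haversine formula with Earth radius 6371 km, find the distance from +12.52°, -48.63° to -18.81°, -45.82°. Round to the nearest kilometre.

Δλ = -45.82 − -48.63 = 2.81°.
Δφ = -18.81 − 12.52 = -31.33°.
a = sin²(Δφ/2) + cos φ₁ · cos φ₂ · sin²(Δλ/2) = 0.073462.
c = 2·atan2(√a, √(1−a)) = 0.54894 rad → d = 6371·c ≈ 3497.33 km.

3497 km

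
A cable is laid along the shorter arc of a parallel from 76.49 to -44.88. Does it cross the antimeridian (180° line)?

Signed shortest Δλ = ((-44.88 − 76.49 + 180) mod 360) − 180 = -121.37°.
Going west by 121.37° from +76.49° reaches -44.88° without touching 180°.

No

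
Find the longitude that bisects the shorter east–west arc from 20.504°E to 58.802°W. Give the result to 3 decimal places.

19.149°W

Signed shortest Δλ from +20.504° to -58.802° is -79.306°.
Midpoint longitude = +20.504° + (-79.306°)/2 = +20.504° − 39.653° = -19.149°.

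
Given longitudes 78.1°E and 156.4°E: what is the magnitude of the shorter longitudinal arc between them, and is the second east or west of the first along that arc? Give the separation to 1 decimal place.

78.3° east

Raw difference: 156.4 − 78.1 = 78.3°.
Normalise into (−180°, 180°]: 78.3° stays 78.3°.
Positive ⇒ the second point lies to the east; separation 78.3°.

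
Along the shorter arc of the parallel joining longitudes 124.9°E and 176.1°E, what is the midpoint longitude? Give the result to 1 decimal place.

Signed shortest Δλ from +124.9° to +176.1° is +51.2°.
Midpoint longitude = +124.9° + (+51.2°)/2 = +124.9° + 25.6° = +150.5°.

150.5°E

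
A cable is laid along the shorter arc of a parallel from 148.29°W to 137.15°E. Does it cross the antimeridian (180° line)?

Yes

Naïve |137.15 − -148.29| = 285.44° > 180°, so the shorter arc goes the other way round — across 180°.
Signed shortest Δλ = ((137.15 − -148.29 + 180) mod 360) − 180 = -74.56°.
Going west by 74.56° from -148.29° passes through 180° before reaching +137.15°.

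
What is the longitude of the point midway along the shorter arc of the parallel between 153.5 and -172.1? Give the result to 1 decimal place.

+170.7°

Signed shortest Δλ from +153.5° to -172.1° is +34.4°.
Midpoint longitude = +153.5° + (+34.4°)/2 = +153.5° + 17.2° = +170.7°.
(The naïve average (+153.5 + -172.1)/2 = -9.3° is on the wrong side of the globe.)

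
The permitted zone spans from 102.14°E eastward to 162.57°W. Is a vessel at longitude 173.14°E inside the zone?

Band width going east from +102.14° to -162.57°: ((-162.57 − 102.14) mod 360) = 95.29°.
Offset of +173.14° east of the west edge: ((173.14 − 102.14) mod 360) = 71.00°.
71.00° ≤ 95.29° ⇒ inside.

Yes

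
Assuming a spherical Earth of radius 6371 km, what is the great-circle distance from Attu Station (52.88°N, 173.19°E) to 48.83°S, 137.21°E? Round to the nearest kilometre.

Δλ = 137.21 − 173.19 = -35.98°.
Δφ = -48.83 − 52.88 = -101.71°.
a = sin²(Δφ/2) + cos φ₁ · cos φ₂ · sin²(Δλ/2) = 0.639374.
c = 2·atan2(√a, √(1−a)) = 1.85329 rad → d = 6371·c ≈ 11807.29 km.

11807 km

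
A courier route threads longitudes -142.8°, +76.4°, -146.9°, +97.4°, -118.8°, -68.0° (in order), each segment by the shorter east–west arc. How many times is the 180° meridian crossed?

Leg 1: -142.8° → +76.4°, shortest Δλ = -140.8° (west) — crosses 180°.
Leg 2: +76.4° → -146.9°, shortest Δλ = 136.7° (east) — crosses 180°.
Leg 3: -146.9° → +97.4°, shortest Δλ = -115.7° (west) — crosses 180°.
Leg 4: +97.4° → -118.8°, shortest Δλ = 143.8° (east) — crosses 180°.
Leg 5: -118.8° → -68.0°, shortest Δλ = 50.8° (east) — does not cross 180°.
Total crossings: 4.

4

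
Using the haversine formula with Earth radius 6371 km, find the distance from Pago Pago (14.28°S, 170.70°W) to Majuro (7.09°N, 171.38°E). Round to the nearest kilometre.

Δλ = 171.38 − -170.70 = 342.08°; wrapped into (−180°, 180°]: -17.92°.
Δφ = 7.09 − -14.28 = 21.37°.
a = sin²(Δφ/2) + cos φ₁ · cos φ₂ · sin²(Δλ/2) = 0.057704.
c = 2·atan2(√a, √(1−a)) = 0.48518 rad → d = 6371·c ≈ 3091.06 km.

3091 km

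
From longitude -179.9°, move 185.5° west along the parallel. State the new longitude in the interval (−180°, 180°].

Start at -179.9°; shift −185.5° → -365.4°.
-365.4° lies outside (−180°, 180°]; add 360° → -5.4°.

-5.4°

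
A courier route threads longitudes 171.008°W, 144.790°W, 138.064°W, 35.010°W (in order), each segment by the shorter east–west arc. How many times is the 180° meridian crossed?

Leg 1: -171.008° → -144.790°, shortest Δλ = 26.218° (east) — does not cross 180°.
Leg 2: -144.790° → -138.064°, shortest Δλ = 6.726° (east) — does not cross 180°.
Leg 3: -138.064° → -35.010°, shortest Δλ = 103.054° (east) — does not cross 180°.
Total crossings: 0.

0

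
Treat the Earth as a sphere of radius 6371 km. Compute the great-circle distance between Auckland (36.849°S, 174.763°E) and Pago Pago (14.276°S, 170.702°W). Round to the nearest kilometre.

Δλ = -170.702 − 174.763 = -345.465°; wrapped into (−180°, 180°]: 14.535°.
Δφ = -14.276 − -36.849 = 22.573°.
a = sin²(Δφ/2) + cos φ₁ · cos φ₂ · sin²(Δλ/2) = 0.050715.
c = 2·atan2(√a, √(1−a)) = 0.45429 rad → d = 6371·c ≈ 2894.31 km.

2894 km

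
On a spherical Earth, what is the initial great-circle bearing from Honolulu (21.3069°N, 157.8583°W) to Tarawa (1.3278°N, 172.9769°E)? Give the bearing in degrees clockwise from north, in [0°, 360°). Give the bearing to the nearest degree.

239°

Δλ = 172.9769 − -157.8583 = 330.8352°; wrapped into (−180°, 180°]: -29.1648°.
θ = atan2( sin Δλ · cos φ₂ , cos φ₁ · sin φ₂ − sin φ₁ · cos φ₂ · cos Δλ )
  = atan2(-0.48719, -0.29562) = -121.249° → normalised to [0°, 360°): 238.751°.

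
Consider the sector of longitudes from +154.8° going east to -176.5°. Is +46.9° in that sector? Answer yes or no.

Band width going east from +154.8° to -176.5°: ((-176.5 − 154.8) mod 360) = 28.7°.
Offset of +46.9° east of the west edge: ((46.9 − 154.8) mod 360) = 252.1°.
252.1° > 28.7° ⇒ outside.

No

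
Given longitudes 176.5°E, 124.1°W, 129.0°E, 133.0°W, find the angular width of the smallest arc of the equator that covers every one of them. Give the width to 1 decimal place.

Sort the longitudes: -133.0°, -124.1°, +129.0°, +176.5°.
Eastward gaps between consecutive values (wrapping around): 8.9°, 253.1°, 47.5°, 50.5°.
Largest gap = 253.1° ⇒ minimal covering band is its complement: 360° − 253.1° = 106.9°.
Band runs from +129.0° eastward to -124.1°, crossing the antimeridian.

106.9°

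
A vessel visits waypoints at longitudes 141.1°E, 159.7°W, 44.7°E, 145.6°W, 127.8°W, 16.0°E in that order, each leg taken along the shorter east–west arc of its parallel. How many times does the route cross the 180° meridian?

3

Leg 1: +141.1° → -159.7°, shortest Δλ = 59.2° (east) — crosses 180°.
Leg 2: -159.7° → +44.7°, shortest Δλ = -155.6° (west) — crosses 180°.
Leg 3: +44.7° → -145.6°, shortest Δλ = 169.7° (east) — crosses 180°.
Leg 4: -145.6° → -127.8°, shortest Δλ = 17.8° (east) — does not cross 180°.
Leg 5: -127.8° → +16.0°, shortest Δλ = 143.8° (east) — does not cross 180°.
Total crossings: 3.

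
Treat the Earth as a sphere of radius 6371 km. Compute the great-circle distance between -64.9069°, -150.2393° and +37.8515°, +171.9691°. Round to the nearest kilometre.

Δλ = 171.9691 − -150.2393 = 322.2084°; wrapped into (−180°, 180°]: -37.7916°.
Δφ = 37.8515 − -64.9069 = 102.7584°.
a = sin²(Δφ/2) + cos φ₁ · cos φ₂ · sin²(Δλ/2) = 0.645540.
c = 2·atan2(√a, √(1−a)) = 1.86615 rad → d = 6371·c ≈ 11889.25 km.

11889 km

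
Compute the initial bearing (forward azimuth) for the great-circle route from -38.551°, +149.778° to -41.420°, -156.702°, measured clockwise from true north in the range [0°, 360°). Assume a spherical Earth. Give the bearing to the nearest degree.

Δλ = -156.702 − 149.778 = -306.480°; wrapped into (−180°, 180°]: 53.520°.
θ = atan2( sin Δλ · cos φ₂ , cos φ₁ · sin φ₂ − sin φ₁ · cos φ₂ · cos Δλ )
  = atan2(0.60295, -0.23954) = 111.667° → normalised to [0°, 360°): 111.667°.

112°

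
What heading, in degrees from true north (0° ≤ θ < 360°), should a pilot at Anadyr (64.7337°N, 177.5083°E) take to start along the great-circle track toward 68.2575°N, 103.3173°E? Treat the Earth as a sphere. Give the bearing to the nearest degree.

Δλ = 103.3173 − 177.5083 = -74.1910°.
θ = atan2( sin Δλ · cos φ₂ , cos φ₁ · sin φ₂ − sin φ₁ · cos φ₂ · cos Δλ )
  = atan2(-0.35642, 0.30520) = -49.427° → normalised to [0°, 360°): 310.573°.

311°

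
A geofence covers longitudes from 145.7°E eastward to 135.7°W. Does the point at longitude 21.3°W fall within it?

No

Band width going east from +145.7° to -135.7°: ((-135.7 − 145.7) mod 360) = 78.6°.
Offset of -21.3° east of the west edge: ((-21.3 − 145.7) mod 360) = 193.0°.
193.0° > 78.6° ⇒ outside.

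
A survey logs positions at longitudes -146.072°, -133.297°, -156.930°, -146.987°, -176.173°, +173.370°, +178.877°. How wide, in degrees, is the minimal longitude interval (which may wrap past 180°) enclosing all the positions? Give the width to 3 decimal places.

53.333°

Sort the longitudes: -176.173°, -156.930°, -146.987°, -146.072°, -133.297°, +173.370°, +178.877°.
Eastward gaps between consecutive values (wrapping around): 19.243°, 9.943°, 0.915°, 12.775°, 306.667°, 5.507°, 4.950°.
Largest gap = 306.667° ⇒ minimal covering band is its complement: 360° − 306.667° = 53.333°.
Band runs from +173.370° eastward to -133.297°, crossing the antimeridian.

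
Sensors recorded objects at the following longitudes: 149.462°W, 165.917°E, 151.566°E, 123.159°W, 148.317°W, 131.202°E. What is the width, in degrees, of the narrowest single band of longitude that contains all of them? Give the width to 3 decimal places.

105.639°

Sort the longitudes: -149.462°, -148.317°, -123.159°, +131.202°, +151.566°, +165.917°.
Eastward gaps between consecutive values (wrapping around): 1.145°, 25.158°, 254.361°, 20.364°, 14.351°, 44.621°.
Largest gap = 254.361° ⇒ minimal covering band is its complement: 360° − 254.361° = 105.639°.
Band runs from +131.202° eastward to -123.159°, crossing the antimeridian.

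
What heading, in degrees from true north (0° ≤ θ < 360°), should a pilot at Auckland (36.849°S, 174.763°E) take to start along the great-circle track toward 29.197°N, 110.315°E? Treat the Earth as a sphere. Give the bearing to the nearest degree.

Δλ = 110.315 − 174.763 = -64.448°.
θ = atan2( sin Δλ · cos φ₂ , cos φ₁ · sin φ₂ − sin φ₁ · cos φ₂ · cos Δλ )
  = atan2(-0.78757, 0.61617) = -51.962° → normalised to [0°, 360°): 308.038°.

308°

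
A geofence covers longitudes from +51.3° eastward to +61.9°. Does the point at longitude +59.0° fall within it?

Yes

Band width going east from +51.3° to +61.9°: ((61.9 − 51.3) mod 360) = 10.6°.
Offset of +59.0° east of the west edge: ((59.0 − 51.3) mod 360) = 7.7°.
7.7° ≤ 10.6° ⇒ inside.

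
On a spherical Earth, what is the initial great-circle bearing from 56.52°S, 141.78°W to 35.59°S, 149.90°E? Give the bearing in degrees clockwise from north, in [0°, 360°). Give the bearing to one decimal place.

Δλ = 149.90 − -141.78 = 291.68°; wrapped into (−180°, 180°]: -68.32°.
θ = atan2( sin Δλ · cos φ₂ , cos φ₁ · sin φ₂ − sin φ₁ · cos φ₂ · cos Δλ )
  = atan2(-0.75568, -0.07048) = -95.328° → normalised to [0°, 360°): 264.672°.

264.7°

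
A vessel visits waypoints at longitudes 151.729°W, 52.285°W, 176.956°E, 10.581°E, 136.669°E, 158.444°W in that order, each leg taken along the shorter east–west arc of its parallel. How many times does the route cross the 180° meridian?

2

Leg 1: -151.729° → -52.285°, shortest Δλ = 99.444° (east) — does not cross 180°.
Leg 2: -52.285° → +176.956°, shortest Δλ = -130.759° (west) — crosses 180°.
Leg 3: +176.956° → +10.581°, shortest Δλ = -166.375° (west) — does not cross 180°.
Leg 4: +10.581° → +136.669°, shortest Δλ = 126.088° (east) — does not cross 180°.
Leg 5: +136.669° → -158.444°, shortest Δλ = 64.887° (east) — crosses 180°.
Total crossings: 2.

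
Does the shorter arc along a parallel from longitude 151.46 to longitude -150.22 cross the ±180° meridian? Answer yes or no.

Yes

Naïve |-150.22 − 151.46| = 301.68° > 180°, so the shorter arc goes the other way round — across 180°.
Signed shortest Δλ = ((-150.22 − 151.46 + 180) mod 360) − 180 = 58.32°.
Going east by 58.32° from +151.46° passes through 180° before reaching -150.22°.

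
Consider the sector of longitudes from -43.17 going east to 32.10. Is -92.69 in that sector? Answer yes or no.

Band width going east from -43.17° to +32.10°: ((32.10 − -43.17) mod 360) = 75.27°.
Offset of -92.69° east of the west edge: ((-92.69 − -43.17) mod 360) = 310.48°.
310.48° > 75.27° ⇒ outside.

No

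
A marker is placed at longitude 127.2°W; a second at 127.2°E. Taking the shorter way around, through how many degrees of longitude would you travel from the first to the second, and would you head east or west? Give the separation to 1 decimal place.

105.6° west

Raw difference: 127.2 − -127.2 = 254.4°.
Normalise into (−180°, 180°]: 254.4° − 360° = -105.6°.
Negative ⇒ the second point lies to the west; separation 105.6°.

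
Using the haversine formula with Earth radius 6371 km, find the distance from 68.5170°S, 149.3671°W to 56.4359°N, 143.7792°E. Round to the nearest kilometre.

Δλ = 143.7792 − -149.3671 = 293.1463°; wrapped into (−180°, 180°]: -66.8537°.
Δφ = 56.4359 − -68.5170 = 124.9529°.
a = sin²(Δφ/2) + cos φ₁ · cos φ₂ · sin²(Δλ/2) = 0.847894.
c = 2·atan2(√a, √(1−a)) = 2.34031 rad → d = 6371·c ≈ 14910.14 km.

14910 km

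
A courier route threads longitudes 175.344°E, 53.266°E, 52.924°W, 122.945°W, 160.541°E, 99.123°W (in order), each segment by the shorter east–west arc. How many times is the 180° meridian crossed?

Leg 1: +175.344° → +53.266°, shortest Δλ = -122.078° (west) — does not cross 180°.
Leg 2: +53.266° → -52.924°, shortest Δλ = -106.19° (west) — does not cross 180°.
Leg 3: -52.924° → -122.945°, shortest Δλ = -70.021° (west) — does not cross 180°.
Leg 4: -122.945° → +160.541°, shortest Δλ = -76.514° (west) — crosses 180°.
Leg 5: +160.541° → -99.123°, shortest Δλ = 100.336° (east) — crosses 180°.
Total crossings: 2.

2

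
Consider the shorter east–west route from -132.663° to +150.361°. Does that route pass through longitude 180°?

Yes

Naïve |150.361 − -132.663| = 283.024° > 180°, so the shorter arc goes the other way round — across 180°.
Signed shortest Δλ = ((150.361 − -132.663 + 180) mod 360) − 180 = -76.976°.
Going west by 76.976° from -132.663° passes through 180° before reaching +150.361°.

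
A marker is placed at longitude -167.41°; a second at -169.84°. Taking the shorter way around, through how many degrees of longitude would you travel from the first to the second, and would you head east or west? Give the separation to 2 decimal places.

Raw difference: -169.84 − -167.41 = -2.43°.
Normalise into (−180°, 180°]: -2.43° stays -2.43°.
Negative ⇒ the second point lies to the west; separation 2.43°.

2.43° west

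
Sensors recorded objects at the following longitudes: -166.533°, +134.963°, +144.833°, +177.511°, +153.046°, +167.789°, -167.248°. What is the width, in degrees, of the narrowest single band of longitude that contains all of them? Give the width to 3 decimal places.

Sort the longitudes: -167.248°, -166.533°, +134.963°, +144.833°, +153.046°, +167.789°, +177.511°.
Eastward gaps between consecutive values (wrapping around): 0.715°, 301.496°, 9.870°, 8.213°, 14.743°, 9.722°, 15.241°.
Largest gap = 301.496° ⇒ minimal covering band is its complement: 360° − 301.496° = 58.504°.
Band runs from +134.963° eastward to -166.533°, crossing the antimeridian.

58.504°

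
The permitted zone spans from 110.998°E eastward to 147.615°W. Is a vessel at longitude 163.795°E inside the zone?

Yes

Band width going east from +110.998° to -147.615°: ((-147.615 − 110.998) mod 360) = 101.387°.
Offset of +163.795° east of the west edge: ((163.795 − 110.998) mod 360) = 52.797°.
52.797° ≤ 101.387° ⇒ inside.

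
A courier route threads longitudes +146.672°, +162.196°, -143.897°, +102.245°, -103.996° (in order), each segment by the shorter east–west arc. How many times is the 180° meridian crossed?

Leg 1: +146.672° → +162.196°, shortest Δλ = 15.524° (east) — does not cross 180°.
Leg 2: +162.196° → -143.897°, shortest Δλ = 53.907° (east) — crosses 180°.
Leg 3: -143.897° → +102.245°, shortest Δλ = -113.858° (west) — crosses 180°.
Leg 4: +102.245° → -103.996°, shortest Δλ = 153.759° (east) — crosses 180°.
Total crossings: 3.

3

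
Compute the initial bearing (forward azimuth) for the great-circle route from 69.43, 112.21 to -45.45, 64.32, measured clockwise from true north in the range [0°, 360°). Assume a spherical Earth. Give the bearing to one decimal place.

217.0°

Δλ = 64.32 − 112.21 = -47.89°.
θ = atan2( sin Δλ · cos φ₂ , cos φ₁ · sin φ₂ − sin φ₁ · cos φ₂ · cos Δλ )
  = atan2(-0.52044, -0.69081) = -143.007° → normalised to [0°, 360°): 216.993°.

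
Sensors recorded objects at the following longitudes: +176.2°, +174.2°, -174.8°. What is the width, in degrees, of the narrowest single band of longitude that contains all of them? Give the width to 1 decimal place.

11.0°

Sort the longitudes: -174.8°, +174.2°, +176.2°.
Eastward gaps between consecutive values (wrapping around): 349.0°, 2.0°, 9.0°.
Largest gap = 349.0° ⇒ minimal covering band is its complement: 360° − 349.0° = 11.0°.
Band runs from +174.2° eastward to -174.8°, crossing the antimeridian.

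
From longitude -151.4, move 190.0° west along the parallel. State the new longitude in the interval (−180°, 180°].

Start at -151.4°; shift −190.0° → -341.4°.
-341.4° lies outside (−180°, 180°]; add 360° → +18.6°.

+18.6°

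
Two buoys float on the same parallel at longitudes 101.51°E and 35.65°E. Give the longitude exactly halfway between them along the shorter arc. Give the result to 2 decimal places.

Signed shortest Δλ from +101.51° to +35.65° is -65.86°.
Midpoint longitude = +101.51° + (-65.86°)/2 = +101.51° − 32.93° = +68.58°.

68.58°E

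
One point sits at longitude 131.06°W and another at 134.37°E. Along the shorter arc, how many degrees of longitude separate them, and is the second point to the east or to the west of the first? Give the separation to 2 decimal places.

94.57° west

Raw difference: 134.37 − -131.06 = 265.43°.
Normalise into (−180°, 180°]: 265.43° − 360° = -94.57°.
Negative ⇒ the second point lies to the west; separation 94.57°.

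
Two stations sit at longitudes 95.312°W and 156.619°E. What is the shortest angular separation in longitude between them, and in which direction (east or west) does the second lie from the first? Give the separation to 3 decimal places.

108.069° west

Raw difference: 156.619 − -95.312 = 251.931°.
Normalise into (−180°, 180°]: 251.931° − 360° = -108.069°.
Negative ⇒ the second point lies to the west; separation 108.069°.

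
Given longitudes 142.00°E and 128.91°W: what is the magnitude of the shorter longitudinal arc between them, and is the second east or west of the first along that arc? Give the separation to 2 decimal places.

89.09° east

Raw difference: -128.91 − 142.00 = -270.91°.
Normalise into (−180°, 180°]: -270.91° + 360° = 89.09°.
Positive ⇒ the second point lies to the east; separation 89.09°.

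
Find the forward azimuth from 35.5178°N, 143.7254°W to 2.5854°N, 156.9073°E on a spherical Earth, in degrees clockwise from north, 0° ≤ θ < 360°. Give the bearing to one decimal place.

Δλ = 156.9073 − -143.7254 = 300.6327°; wrapped into (−180°, 180°]: -59.3673°.
θ = atan2( sin Δλ · cos φ₂ , cos φ₁ · sin φ₂ − sin φ₁ · cos φ₂ · cos Δλ )
  = atan2(-0.85958, -0.25900) = -106.768° → normalised to [0°, 360°): 253.232°.

253.2°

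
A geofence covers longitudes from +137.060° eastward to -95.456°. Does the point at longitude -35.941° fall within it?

Band width going east from +137.060° to -95.456°: ((-95.456 − 137.060) mod 360) = 127.484°.
Offset of -35.941° east of the west edge: ((-35.941 − 137.060) mod 360) = 186.999°.
186.999° > 127.484° ⇒ outside.

No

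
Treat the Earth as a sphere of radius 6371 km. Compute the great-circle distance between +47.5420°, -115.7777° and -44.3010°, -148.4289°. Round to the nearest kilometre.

Δλ = -148.4289 − -115.7777 = -32.6512°.
Δφ = -44.3010 − 47.5420 = -91.8430°.
a = sin²(Δφ/2) + cos φ₁ · cos φ₂ · sin²(Δλ/2) = 0.554254.
c = 2·atan2(√a, √(1−a)) = 1.67952 rad → d = 6371·c ≈ 10700.21 km.

10700 km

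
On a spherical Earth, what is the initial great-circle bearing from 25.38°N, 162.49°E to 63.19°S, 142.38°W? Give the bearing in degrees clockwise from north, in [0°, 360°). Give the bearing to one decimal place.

158.0°

Δλ = -142.38 − 162.49 = -304.87°; wrapped into (−180°, 180°]: 55.13°.
θ = atan2( sin Δλ · cos φ₂ , cos φ₁ · sin φ₂ − sin φ₁ · cos φ₂ · cos Δλ )
  = atan2(0.37005, -0.91689) = 158.021° → normalised to [0°, 360°): 158.021°.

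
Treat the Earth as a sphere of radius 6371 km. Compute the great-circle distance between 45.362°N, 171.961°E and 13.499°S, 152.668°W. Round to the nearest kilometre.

7448 km

Δλ = -152.668 − 171.961 = -324.629°; wrapped into (−180°, 180°]: 35.371°.
Δφ = -13.499 − 45.362 = -58.861°.
a = sin²(Δφ/2) + cos φ₁ · cos φ₂ · sin²(Δλ/2) = 0.304496.
c = 2·atan2(√a, √(1−a)) = 1.16907 rad → d = 6371·c ≈ 7448.14 km.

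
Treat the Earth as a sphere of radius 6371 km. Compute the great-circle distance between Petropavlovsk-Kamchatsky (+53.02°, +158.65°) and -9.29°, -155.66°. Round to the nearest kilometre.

Δλ = -155.66 − 158.65 = -314.31°; wrapped into (−180°, 180°]: 45.69°.
Δφ = -9.29 − 53.02 = -62.31°.
a = sin²(Δφ/2) + cos φ₁ · cos φ₂ · sin²(Δλ/2) = 0.357137.
c = 2·atan2(√a, √(1−a)) = 1.28103 rad → d = 6371·c ≈ 8161.45 km.

8161 km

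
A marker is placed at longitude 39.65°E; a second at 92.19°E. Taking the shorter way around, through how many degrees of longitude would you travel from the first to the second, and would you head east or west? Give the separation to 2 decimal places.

52.54° east

Raw difference: 92.19 − 39.65 = 52.54°.
Normalise into (−180°, 180°]: 52.54° stays 52.54°.
Positive ⇒ the second point lies to the east; separation 52.54°.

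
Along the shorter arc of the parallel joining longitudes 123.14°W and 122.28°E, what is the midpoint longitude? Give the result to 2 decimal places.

179.57°E

Signed shortest Δλ from -123.14° to +122.28° is -114.58°.
Midpoint longitude = -123.14° + (-114.58°)/2 = -123.14° − 57.29° = -180.43°.
Normalise into (−180°, 180°]: +179.57°.
(The naïve average (-123.14 + +122.28)/2 = -0.43° is on the wrong side of the globe.)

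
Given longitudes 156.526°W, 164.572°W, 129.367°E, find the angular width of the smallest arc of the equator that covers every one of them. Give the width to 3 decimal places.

Sort the longitudes: -164.572°, -156.526°, +129.367°.
Eastward gaps between consecutive values (wrapping around): 8.046°, 285.893°, 66.061°.
Largest gap = 285.893° ⇒ minimal covering band is its complement: 360° − 285.893° = 74.107°.
Band runs from +129.367° eastward to -156.526°, crossing the antimeridian.

74.107°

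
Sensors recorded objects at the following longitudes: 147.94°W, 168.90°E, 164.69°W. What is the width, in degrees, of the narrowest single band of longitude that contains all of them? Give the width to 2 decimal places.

Sort the longitudes: -164.69°, -147.94°, +168.90°.
Eastward gaps between consecutive values (wrapping around): 16.75°, 316.84°, 26.41°.
Largest gap = 316.84° ⇒ minimal covering band is its complement: 360° − 316.84° = 43.16°.
Band runs from +168.90° eastward to -147.94°, crossing the antimeridian.

43.16°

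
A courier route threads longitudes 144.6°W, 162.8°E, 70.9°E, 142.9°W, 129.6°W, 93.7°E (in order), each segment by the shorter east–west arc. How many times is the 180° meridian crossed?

3

Leg 1: -144.6° → +162.8°, shortest Δλ = -52.6° (west) — crosses 180°.
Leg 2: +162.8° → +70.9°, shortest Δλ = -91.9° (west) — does not cross 180°.
Leg 3: +70.9° → -142.9°, shortest Δλ = 146.2° (east) — crosses 180°.
Leg 4: -142.9° → -129.6°, shortest Δλ = 13.3° (east) — does not cross 180°.
Leg 5: -129.6° → +93.7°, shortest Δλ = -136.7° (west) — crosses 180°.
Total crossings: 3.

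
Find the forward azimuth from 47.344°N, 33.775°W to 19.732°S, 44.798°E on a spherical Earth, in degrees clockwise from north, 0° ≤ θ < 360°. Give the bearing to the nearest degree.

112°

Δλ = 44.798 − -33.775 = 78.573°.
θ = atan2( sin Δλ · cos φ₂ , cos φ₁ · sin φ₂ − sin φ₁ · cos φ₂ · cos Δλ )
  = atan2(0.92262, -0.36592) = 111.634° → normalised to [0°, 360°): 111.634°.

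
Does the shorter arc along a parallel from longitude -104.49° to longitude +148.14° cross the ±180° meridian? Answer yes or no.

Naïve |148.14 − -104.49| = 252.63° > 180°, so the shorter arc goes the other way round — across 180°.
Signed shortest Δλ = ((148.14 − -104.49 + 180) mod 360) − 180 = -107.37°.
Going west by 107.37° from -104.49° passes through 180° before reaching +148.14°.

Yes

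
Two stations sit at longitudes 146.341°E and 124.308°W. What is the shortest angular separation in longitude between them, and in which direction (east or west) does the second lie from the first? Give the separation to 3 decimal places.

89.351° east

Raw difference: -124.308 − 146.341 = -270.649°.
Normalise into (−180°, 180°]: -270.649° + 360° = 89.351°.
Positive ⇒ the second point lies to the east; separation 89.351°.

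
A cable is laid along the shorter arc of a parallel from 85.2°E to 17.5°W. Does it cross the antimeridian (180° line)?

Signed shortest Δλ = ((-17.5 − 85.2 + 180) mod 360) − 180 = -102.7°.
Going west by 102.7° from +85.2° reaches -17.5° without touching 180°.

No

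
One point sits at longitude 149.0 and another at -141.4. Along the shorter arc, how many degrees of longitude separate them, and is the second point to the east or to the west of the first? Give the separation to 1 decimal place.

69.6° east

Raw difference: -141.4 − 149.0 = -290.4°.
Normalise into (−180°, 180°]: -290.4° + 360° = 69.6°.
Positive ⇒ the second point lies to the east; separation 69.6°.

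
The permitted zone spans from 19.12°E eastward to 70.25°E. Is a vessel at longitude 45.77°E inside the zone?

Band width going east from +19.12° to +70.25°: ((70.25 − 19.12) mod 360) = 51.13°.
Offset of +45.77° east of the west edge: ((45.77 − 19.12) mod 360) = 26.65°.
26.65° ≤ 51.13° ⇒ inside.

Yes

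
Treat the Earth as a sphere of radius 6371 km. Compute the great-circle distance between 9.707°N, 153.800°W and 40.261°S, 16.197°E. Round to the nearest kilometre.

16477 km

Δλ = 16.197 − -153.800 = 169.997°.
Δφ = -40.261 − 9.707 = -49.968°.
a = sin²(Δφ/2) + cos φ₁ · cos φ₂ · sin²(Δλ/2) = 0.924858.
c = 2·atan2(√a, √(1−a)) = 2.58624 rad → d = 6371·c ≈ 16476.96 km.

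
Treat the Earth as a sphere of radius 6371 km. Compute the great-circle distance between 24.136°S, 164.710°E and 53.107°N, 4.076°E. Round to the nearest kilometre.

Δλ = 4.076 − 164.710 = -160.634°.
Δφ = 53.107 − -24.136 = 77.243°.
a = sin²(Δφ/2) + cos φ₁ · cos φ₂ · sin²(Δλ/2) = 0.921934.
c = 2·atan2(√a, √(1−a)) = 2.57525 rad → d = 6371·c ≈ 16406.91 km.

16407 km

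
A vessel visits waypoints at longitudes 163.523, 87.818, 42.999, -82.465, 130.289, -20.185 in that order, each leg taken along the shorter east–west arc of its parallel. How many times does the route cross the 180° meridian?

Leg 1: +163.523° → +87.818°, shortest Δλ = -75.705° (west) — does not cross 180°.
Leg 2: +87.818° → +42.999°, shortest Δλ = -44.819° (west) — does not cross 180°.
Leg 3: +42.999° → -82.465°, shortest Δλ = -125.464° (west) — does not cross 180°.
Leg 4: -82.465° → +130.289°, shortest Δλ = -147.246° (west) — crosses 180°.
Leg 5: +130.289° → -20.185°, shortest Δλ = -150.474° (west) — does not cross 180°.
Total crossings: 1.

1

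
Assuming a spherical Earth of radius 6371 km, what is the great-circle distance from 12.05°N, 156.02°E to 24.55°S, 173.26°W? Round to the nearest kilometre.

5261 km

Δλ = -173.26 − 156.02 = -329.28°; wrapped into (−180°, 180°]: 30.72°.
Δφ = -24.55 − 12.05 = -36.60°.
a = sin²(Δφ/2) + cos φ₁ · cos φ₂ · sin²(Δλ/2) = 0.161005.
c = 2·atan2(√a, √(1−a)) = 0.82577 rad → d = 6371·c ≈ 5260.99 km.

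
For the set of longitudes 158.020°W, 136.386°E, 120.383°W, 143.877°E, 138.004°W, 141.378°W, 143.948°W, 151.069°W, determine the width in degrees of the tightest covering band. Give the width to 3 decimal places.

Sort the longitudes: -158.020°, -151.069°, -143.948°, -141.378°, -138.004°, -120.383°, +136.386°, +143.877°.
Eastward gaps between consecutive values (wrapping around): 6.951°, 7.121°, 2.570°, 3.374°, 17.621°, 256.769°, 7.491°, 58.103°.
Largest gap = 256.769° ⇒ minimal covering band is its complement: 360° − 256.769° = 103.231°.
Band runs from +136.386° eastward to -120.383°, crossing the antimeridian.

103.231°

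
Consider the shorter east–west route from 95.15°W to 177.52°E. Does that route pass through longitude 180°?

Yes

Naïve |177.52 − -95.15| = 272.67° > 180°, so the shorter arc goes the other way round — across 180°.
Signed shortest Δλ = ((177.52 − -95.15 + 180) mod 360) − 180 = -87.33°.
Going west by 87.33° from -95.15° passes through 180° before reaching +177.52°.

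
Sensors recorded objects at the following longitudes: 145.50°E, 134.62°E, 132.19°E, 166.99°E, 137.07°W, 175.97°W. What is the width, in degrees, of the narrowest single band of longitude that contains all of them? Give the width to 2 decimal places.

Sort the longitudes: -175.97°, -137.07°, +132.19°, +134.62°, +145.50°, +166.99°.
Eastward gaps between consecutive values (wrapping around): 38.90°, 269.26°, 2.43°, 10.88°, 21.49°, 17.04°.
Largest gap = 269.26° ⇒ minimal covering band is its complement: 360° − 269.26° = 90.74°.
Band runs from +132.19° eastward to -137.07°, crossing the antimeridian.

90.74°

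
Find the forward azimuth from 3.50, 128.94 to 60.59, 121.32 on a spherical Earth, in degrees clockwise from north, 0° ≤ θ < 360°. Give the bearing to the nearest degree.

356°

Δλ = 121.32 − 128.94 = -7.62°.
θ = atan2( sin Δλ · cos φ₂ , cos φ₁ · sin φ₂ − sin φ₁ · cos φ₂ · cos Δλ )
  = atan2(-0.06512, 0.83979) = -4.434° → normalised to [0°, 360°): 355.566°.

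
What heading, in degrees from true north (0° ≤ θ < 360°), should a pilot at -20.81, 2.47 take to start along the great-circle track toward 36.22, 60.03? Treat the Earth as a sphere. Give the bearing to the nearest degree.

44°

Δλ = 60.03 − 2.47 = 57.56°.
θ = atan2( sin Δλ · cos φ₂ , cos φ₁ · sin φ₂ − sin φ₁ · cos φ₂ · cos Δλ )
  = atan2(0.68086, 0.70609) = 43.958° → normalised to [0°, 360°): 43.958°.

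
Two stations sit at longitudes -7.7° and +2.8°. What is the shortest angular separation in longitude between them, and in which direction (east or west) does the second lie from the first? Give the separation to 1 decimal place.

10.5° east

Raw difference: 2.8 − -7.7 = 10.5°.
Normalise into (−180°, 180°]: 10.5° stays 10.5°.
Positive ⇒ the second point lies to the east; separation 10.5°.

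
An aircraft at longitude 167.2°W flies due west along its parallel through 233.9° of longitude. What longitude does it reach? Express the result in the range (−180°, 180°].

Start at -167.2°; shift −233.9° → -401.1°.
-401.1° lies outside (−180°, 180°]; add 360° → -41.1°.

41.1°W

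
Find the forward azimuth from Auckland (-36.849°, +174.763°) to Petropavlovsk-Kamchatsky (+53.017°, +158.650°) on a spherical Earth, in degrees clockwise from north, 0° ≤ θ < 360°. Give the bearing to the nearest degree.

Δλ = 158.650 − 174.763 = -16.113°.
θ = atan2( sin Δλ · cos φ₂ , cos φ₁ · sin φ₂ − sin φ₁ · cos φ₂ · cos Δλ )
  = atan2(-0.16696, 0.98582) = -9.612° → normalised to [0°, 360°): 350.388°.

350°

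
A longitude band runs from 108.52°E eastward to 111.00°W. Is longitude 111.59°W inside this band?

Band width going east from +108.52° to -111.00°: ((-111.00 − 108.52) mod 360) = 140.48°.
Offset of -111.59° east of the west edge: ((-111.59 − 108.52) mod 360) = 139.89°.
139.89° ≤ 140.48° ⇒ inside.

Yes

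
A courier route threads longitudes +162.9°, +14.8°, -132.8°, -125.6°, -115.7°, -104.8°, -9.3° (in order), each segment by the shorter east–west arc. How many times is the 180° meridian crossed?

Leg 1: +162.9° → +14.8°, shortest Δλ = -148.1° (west) — does not cross 180°.
Leg 2: +14.8° → -132.8°, shortest Δλ = -147.6° (west) — does not cross 180°.
Leg 3: -132.8° → -125.6°, shortest Δλ = 7.2° (east) — does not cross 180°.
Leg 4: -125.6° → -115.7°, shortest Δλ = 9.9° (east) — does not cross 180°.
Leg 5: -115.7° → -104.8°, shortest Δλ = 10.9° (east) — does not cross 180°.
Leg 6: -104.8° → -9.3°, shortest Δλ = 95.5° (east) — does not cross 180°.
Total crossings: 0.

0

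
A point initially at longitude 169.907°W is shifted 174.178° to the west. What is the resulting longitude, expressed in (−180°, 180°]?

15.915°E

Start at -169.907°; shift −174.178° → -344.085°.
-344.085° lies outside (−180°, 180°]; add 360° → +15.915°.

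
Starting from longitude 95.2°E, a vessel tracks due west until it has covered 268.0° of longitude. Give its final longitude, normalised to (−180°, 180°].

172.8°W

Start at +95.2°; shift −268.0° → -172.8°.
-172.8° already lies in (−180°, 180°].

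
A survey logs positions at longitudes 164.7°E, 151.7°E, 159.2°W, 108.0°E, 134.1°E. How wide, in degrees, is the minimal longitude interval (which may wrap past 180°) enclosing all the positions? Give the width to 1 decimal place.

Sort the longitudes: -159.2°, +108.0°, +134.1°, +151.7°, +164.7°.
Eastward gaps between consecutive values (wrapping around): 267.2°, 26.1°, 17.6°, 13.0°, 36.1°.
Largest gap = 267.2° ⇒ minimal covering band is its complement: 360° − 267.2° = 92.8°.
Band runs from +108.0° eastward to -159.2°, crossing the antimeridian.

92.8°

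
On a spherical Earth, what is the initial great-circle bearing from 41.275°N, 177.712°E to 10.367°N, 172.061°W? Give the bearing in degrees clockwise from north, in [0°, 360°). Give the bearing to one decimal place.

160.9°

Δλ = -172.061 − 177.712 = -349.773°; wrapped into (−180°, 180°]: 10.227°.
θ = atan2( sin Δλ · cos φ₂ , cos φ₁ · sin φ₂ − sin φ₁ · cos φ₂ · cos Δλ )
  = atan2(0.17465, -0.50335) = 160.865° → normalised to [0°, 360°): 160.865°.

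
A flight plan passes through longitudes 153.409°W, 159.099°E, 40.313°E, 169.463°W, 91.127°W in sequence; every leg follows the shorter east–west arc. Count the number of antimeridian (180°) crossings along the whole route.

Leg 1: -153.409° → +159.099°, shortest Δλ = -47.492° (west) — crosses 180°.
Leg 2: +159.099° → +40.313°, shortest Δλ = -118.786° (west) — does not cross 180°.
Leg 3: +40.313° → -169.463°, shortest Δλ = 150.224° (east) — crosses 180°.
Leg 4: -169.463° → -91.127°, shortest Δλ = 78.336° (east) — does not cross 180°.
Total crossings: 2.

2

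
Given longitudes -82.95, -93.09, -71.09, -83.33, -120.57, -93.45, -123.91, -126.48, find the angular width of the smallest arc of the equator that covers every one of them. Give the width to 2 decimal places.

Sort the longitudes: -126.48°, -123.91°, -120.57°, -93.45°, -93.09°, -83.33°, -82.95°, -71.09°.
Eastward gaps between consecutive values (wrapping around): 2.57°, 3.34°, 27.12°, 0.36°, 9.76°, 0.38°, 11.86°, 304.61°.
Largest gap = 304.61° ⇒ minimal covering band is its complement: 360° − 304.61° = 55.39°.
Band runs from -126.48° eastward to -71.09°.

55.39°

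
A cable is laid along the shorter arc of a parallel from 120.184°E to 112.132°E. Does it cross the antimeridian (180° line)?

Signed shortest Δλ = ((112.132 − 120.184 + 180) mod 360) − 180 = -8.052°.
Going west by 8.052° from +120.184° reaches +112.132° without touching 180°.

No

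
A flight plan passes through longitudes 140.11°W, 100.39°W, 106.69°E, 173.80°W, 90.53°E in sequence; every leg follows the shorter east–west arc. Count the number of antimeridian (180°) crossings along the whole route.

3

Leg 1: -140.11° → -100.39°, shortest Δλ = 39.72° (east) — does not cross 180°.
Leg 2: -100.39° → +106.69°, shortest Δλ = -152.92° (west) — crosses 180°.
Leg 3: +106.69° → -173.80°, shortest Δλ = 79.51° (east) — crosses 180°.
Leg 4: -173.80° → +90.53°, shortest Δλ = -95.67° (west) — crosses 180°.
Total crossings: 3.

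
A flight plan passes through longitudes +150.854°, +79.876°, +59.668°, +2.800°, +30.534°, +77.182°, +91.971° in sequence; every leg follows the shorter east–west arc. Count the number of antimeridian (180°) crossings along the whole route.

Leg 1: +150.854° → +79.876°, shortest Δλ = -70.978° (west) — does not cross 180°.
Leg 2: +79.876° → +59.668°, shortest Δλ = -20.208° (west) — does not cross 180°.
Leg 3: +59.668° → +2.800°, shortest Δλ = -56.868° (west) — does not cross 180°.
Leg 4: +2.800° → +30.534°, shortest Δλ = 27.734° (east) — does not cross 180°.
Leg 5: +30.534° → +77.182°, shortest Δλ = 46.648° (east) — does not cross 180°.
Leg 6: +77.182° → +91.971°, shortest Δλ = 14.789° (east) — does not cross 180°.
Total crossings: 0.

0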